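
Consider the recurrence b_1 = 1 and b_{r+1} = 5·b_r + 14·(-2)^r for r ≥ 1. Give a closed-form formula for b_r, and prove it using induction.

b_r = (-2)^(r + 1) - 3·5^(r - 1)

Computing the first terms: b_1 = 1, b_2 = -23, b_3 = -59. This suggests b_r = (-2)^(r + 1) - 3·5^(r - 1).
When r = 1: the formula gives 1 = 1 = b_1.
Suppose the result is true for r = i, so b_i = (-2)^(i + 1) - 3·5^(i - 1).
Then b_{i+1} = 5·b_i + 14·(-2)^i = 5·((-2)^(i + 1) - 3·5^(i - 1)) + 14·(-2)^i = (-2)^(i + 2) - 3·5^i = (-2)^((i+1) + 1) - 3·5^((i+1) - 1),
which is the claimed formula at r = i+1.
This completes the induction.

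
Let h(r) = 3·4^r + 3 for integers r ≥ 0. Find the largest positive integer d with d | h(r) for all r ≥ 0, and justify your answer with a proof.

Computing the first values: h(0) = 6 and h(1) = 15; gcd(6, 15) = 3, so d ≤ 3.
We prove 3 | 3·4^r + 3 for all r ≥ 0 by induction on r.
When r = 0: h(0) = 6 = 3·(2), so 3 | h(0).
Inductive step: assume the claim holds for r = p, i.e. 3 | h(p). Then
h(p+1) = 3·4^(p+1) + 3 = 4·(3·4^p + 3) - 9 = 4·h(p) - 9. The first term is divisible by 3 by the inductive hypothesis, and -9 is divisible by 3. Hence 3 | h(p+1).
By the principle of mathematical induction, the result holds for all r ≥ 0.
Therefore the largest such d is 3.

d = 3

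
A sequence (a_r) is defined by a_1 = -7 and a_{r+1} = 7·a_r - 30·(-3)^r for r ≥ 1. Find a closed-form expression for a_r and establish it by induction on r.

Computing the first terms: a_1 = -7, a_2 = 41, a_3 = 17. This suggests a_r = -(-3)^(r + 1) + 2·7^(r - 1).
Base case (r = 1): the formula gives -7 = -7 = a_1.
Suppose the result is true for r = j, so a_j = -(-3)^(j + 1) + 2·7^(j - 1).
Then a_{j+1} = 7·a_j - 30·(-3)^j = 7·(-(-3)^(j + 1) + 2·7^(j - 1)) - 30·(-3)^j = -(-3)^(j + 2) + 2·7^j = -(-3)^((j+1) + 1) + 2·7^((j+1) - 1),
which is the claimed formula at r = j+1.
By the principle of mathematical induction, the result holds for all r ≥ 1.

a_r = -(-3)^(r + 1) + 2·7^(r - 1)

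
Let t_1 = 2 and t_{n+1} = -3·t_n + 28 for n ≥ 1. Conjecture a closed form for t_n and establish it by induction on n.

Computing the first terms: t_1 = 2, t_2 = 22, t_3 = -38. This suggests t_n = -5(-3)^(n - 1) + 7.
For the base case n = 1: the formula gives 2 = 2 = t_1.
Inductive step: suppose the statement holds for some i ≥ 1, so t_i = -5(-3)^(i - 1) + 7.
Then t_{i+1} = -3·t_i + 28 = -3·(-5(-3)^(i - 1) + 7) + 28 = -5(-3)^i + 7 = -5(-3)^((i+1) - 1) + 7,
which is the claimed formula at n = i+1.
By the principle of mathematical induction, the result holds for all n ≥ 1.

t_n = -5(-3)^(n - 1) + 7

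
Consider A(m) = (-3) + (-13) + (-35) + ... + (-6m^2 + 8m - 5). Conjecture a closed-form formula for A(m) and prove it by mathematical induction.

A(m) = -m(2m^2 - m + 2)

We claim A(m) = -m(2m^2 - m + 2) for all m ≥ 1.
Base step (m = 1): A(1) = -3, and the closed form gives -3. They agree.
Inductive step: assume the claim holds for m = k, so A(k) = k(-2k^2 + k - 2).
Then A(k+1) = A(k) + (8k - 6(k + 1)^2 + 3) = (k(-2k^2 + k - 2)) + (8k - 6(k + 1)^2 + 3).
Simplifying, A(k+1) = -(k + 1)(2k^2 + 3k + 3) = -(k+1)(2(k+1)^2 - (k+1) + 2),
which is the closed form with m = k+1.
Hence, by induction on m, the claim holds for every m ≥ 1.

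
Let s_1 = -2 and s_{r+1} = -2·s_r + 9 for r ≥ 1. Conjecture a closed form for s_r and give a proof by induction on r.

Computing the first terms: s_1 = -2, s_2 = 13, s_3 = -17. This suggests s_r = -5(-2)^(r - 1) + 3.
Base case (r = 1): the formula gives -2 = -2 = s_1.
Inductive step: assume the claim holds for r = j, so s_j = -5(-2)^(j - 1) + 3.
Then s_{j+1} = -2·s_j + 9 = -2·(-5(-2)^(j - 1) + 3) + 9 = -5(-2)^j + 3 = -5(-2)^((j+1) - 1) + 3,
which is the claimed formula at r = j+1.
Hence, by induction on r, the claim holds for every r ≥ 1.

s_r = -5(-2)^(r - 1) + 3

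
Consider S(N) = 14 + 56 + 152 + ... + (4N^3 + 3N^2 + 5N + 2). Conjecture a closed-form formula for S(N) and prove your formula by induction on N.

We claim S(N) = N(N^3 + 3N^2 + 5N + 5) for all N ≥ 1.
Base case (N = 1): S(1) = 14, and the closed form gives 14. They agree.
Inductive step: assume the claim holds for N = r, so S(r) = r(r^3 + 3r^2 + 5r + 5).
Then S(r+1) = S(r) + (4r^3 + 15r^2 + 23r + 14) = (r(r^3 + 3r^2 + 5r + 5)) + (4r^3 + 15r^2 + 23r + 14).
Simplifying, S(r+1) = (r + 1)(r^3 + 6r^2 + 14r + 14) = (r+1)((r+1)^3 + 3(r+1)^2 + 5(r+1) + 5),
which is the closed form with N = r+1.
Hence, by induction on N, the claim holds for every N ≥ 1.

S(N) = N(N^3 + 3N^2 + 5N + 5)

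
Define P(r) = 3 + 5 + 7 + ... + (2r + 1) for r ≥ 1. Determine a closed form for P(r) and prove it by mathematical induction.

We claim P(r) = r(r + 2) for all r ≥ 1.
For the base case r = 1: P(1) = 3, and the closed form gives 3. They agree.
Inductive step: assume the claim holds for r = m, so P(m) = m(m + 2).
Then P(m+1) = P(m) + (2m + 3) = (m(m + 2)) + (2m + 3).
Simplifying, P(m+1) = (m + 1)(m + 3) = (m+1)((m+1) + 2),
which is the closed form with r = m+1.
By the principle of mathematical induction, the result holds for all r ≥ 1.

P(r) = r(r + 2)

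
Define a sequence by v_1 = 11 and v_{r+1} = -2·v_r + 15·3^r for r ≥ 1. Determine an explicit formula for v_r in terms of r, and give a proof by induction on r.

Computing the first terms: v_1 = 11, v_2 = 23, v_3 = 89. This suggests v_r = -(-2)^r + 3^(r + 1).
For the base case r = 1: the formula gives 11 = 11 = v_1.
Inductive step: suppose the statement holds for some k ≥ 1, so v_k = -(-2)^k + 3^(k + 1).
Then v_{k+1} = -2·v_k + 15·3^k = -2·(-(-2)^k + 3^(k + 1)) + 15·3^k = -(-2)^(k + 1) + 3^(k + 2) = -(-2)^(k+1) + 3^((k+1) + 1),
which is the claimed formula at r = k+1.
Hence, by induction on r, the claim holds for every r ≥ 1.

v_r = -(-2)^r + 3^(r + 1)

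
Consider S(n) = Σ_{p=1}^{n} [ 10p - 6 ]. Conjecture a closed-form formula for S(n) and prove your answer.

S(n) = n(5n - 1)

We claim S(n) = n(5n - 1) for all n ≥ 1.
When n = 1: S(1) = 4, and the closed form gives 4. They agree.
Suppose the result is true for n = p, so S(p) = p(5p - 1).
Then S(p+1) = S(p) + (10p + 4) = (p(5p - 1)) + (10p + 4).
Simplifying, S(p+1) = (p + 1)(5p + 4) = (p+1)(5(p+1) - 1),
which is the closed form with n = p+1.
By the principle of mathematical induction, the result holds for all n ≥ 1.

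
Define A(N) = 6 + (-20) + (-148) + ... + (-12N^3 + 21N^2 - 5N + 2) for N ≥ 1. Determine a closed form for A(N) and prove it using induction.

A(N) = -N(3N^3 - N^2 - 5N - 3)

We claim A(N) = -N(3N^3 - N^2 - 5N - 3) for all N ≥ 1.
When N = 1: A(1) = 6, and the closed form gives 6. They agree.
Inductive step: suppose the statement holds for some k ≥ 1, so A(k) = k(-3k^3 + k^2 + 5k + 3).
Then A(k+1) = A(k) + (-12k^3 - 15k^2 + k + 6) = (k(-3k^3 + k^2 + 5k + 3)) + (-12k^3 - 15k^2 + k + 6).
Simplifying, A(k+1) = -(k + 1)(3k^3 + 8k^2 + 2k - 6) = -(k+1)(3(k+1)^3 - (k+1)^2 - 5(k+1) - 3),
which is the closed form with N = k+1.
By induction, the statement is established for all N ≥ 1.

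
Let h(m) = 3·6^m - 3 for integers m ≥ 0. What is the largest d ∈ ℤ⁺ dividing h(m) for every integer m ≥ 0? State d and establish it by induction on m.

d = 15

Computing the first values: h(0) = 0 and h(1) = 15; gcd(0, 15) = 15, so d ≤ 15.
We prove 15 | 3·6^m - 3 for all m ≥ 0 by induction on m.
Base step (m = 0): h(0) = 0 = 15·(0), so 15 | h(0).
Inductive step: assume the claim holds for m = r, i.e. 15 | h(r). Then
h(r+1) = 3·6^(r+1) - 3 = 6·(3·6^r - 3) + 15 = 6·h(r) + 15. The first term is divisible by 15 by the inductive hypothesis, and 15 is divisible by 15. Hence 15 | h(r+1).
This completes the induction.
Therefore the largest such d is 15.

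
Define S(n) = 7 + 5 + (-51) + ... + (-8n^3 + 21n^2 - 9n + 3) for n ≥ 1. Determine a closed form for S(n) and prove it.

S(n) = -n(2n^3 - 3n^2 - 4n - 2)

We claim S(n) = -n(2n^3 - 3n^2 - 4n - 2) for all n ≥ 1.
Base case (n = 1): S(1) = 7, and the closed form gives 7. They agree.
Suppose the result is true for n = i, so S(i) = i(-2i^3 + 3i^2 + 4i + 2).
Then S(i+1) = S(i) + (-8i^3 - 3i^2 + 9i + 7) = (i(-2i^3 + 3i^2 + 4i + 2)) + (-8i^3 - 3i^2 + 9i + 7).
Simplifying, S(i+1) = -(i + 1)(2i^3 + 3i^2 - 4i - 7) = -(i+1)(2(i+1)^3 - 3(i+1)^2 - 4(i+1) - 2),
which is the closed form with n = i+1.
Hence, by induction on n, the claim holds for every n ≥ 1.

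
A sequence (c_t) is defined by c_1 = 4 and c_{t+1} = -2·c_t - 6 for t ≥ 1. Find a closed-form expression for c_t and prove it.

c_t = -3(-2)^t - 2

Computing the first terms: c_1 = 4, c_2 = -14, c_3 = 22. This suggests c_t = -3(-2)^t - 2.
Base case (t = 1): the formula gives 4 = 4 = c_1.
For the inductive step, assume it holds for an arbitrary k ≥ 1, so c_k = -3(-2)^k - 2.
Then c_{k+1} = -2·c_k - 6 = -2·(-3(-2)^k - 2) - 6 = -3(-2)^(k + 1) - 2,
which is the claimed formula at t = k+1.
This completes the induction.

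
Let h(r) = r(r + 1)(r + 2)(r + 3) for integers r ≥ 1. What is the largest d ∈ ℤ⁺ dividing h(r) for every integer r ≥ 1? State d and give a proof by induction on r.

d = 24

Computing the first values: h(1) = 24 and h(2) = 120; gcd(24, 120) = 24, so d ≤ 24.
We prove 24 | r(r + 1)(r + 2)(r + 3) for all r ≥ 1 by induction on r.
Base step (r = 1): h(1) = 24 = 24·(1), so 24 | h(1).
Inductive step: assume the claim holds for r = i, i.e. 24 | h(i). Then
h(i+1) − h(i) = (i+1)·(i+2)·(i+3)·(i+4) − i·(i+1)·(i+2)·(i+3) = (i+1)·(i+2)·(i+3)·[(i+4) − i] = 4·(i+1)·(i+2)·(i+3). The product of 3 consecutive integers is divisible by (3)! = 6, so h(i+1) − h(i) is divisible by 4·6 = 24. By the inductive hypothesis 24 | h(i), hence 24 | h(i+1).
This completes the induction.
Therefore the largest such d is 24.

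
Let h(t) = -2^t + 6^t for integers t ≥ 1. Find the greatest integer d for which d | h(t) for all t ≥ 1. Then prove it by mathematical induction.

d = 4

Computing the first values: h(1) = 4 and h(2) = 32; gcd(4, 32) = 4, so d ≤ 4.
We prove 4 | -2^t + 6^t for all t ≥ 1 by induction on t.
Base step (t = 1): h(1) = 4 = 4·(1), so 4 | h(1).
Inductive step: suppose the statement holds for some p ≥ 1, i.e. 4 | h(p). Then
6^{p+1} − 2^{p+1} = 6·6^p − 2·2^p = 6·(6^p − 2^p) + (4)·2^p. The first term is divisible by 4 by the inductive hypothesis, and the second term (4)·2^p is divisible by 4 since 4 | 4. Hence 4 | h(p+1).
Hence, by induction on t, the claim holds for every t ≥ 1.
Therefore the largest such d is 4.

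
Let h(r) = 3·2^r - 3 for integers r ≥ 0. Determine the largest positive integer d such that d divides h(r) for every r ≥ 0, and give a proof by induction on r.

Computing the first values: h(0) = 0 and h(1) = 3; gcd(0, 3) = 3, so d ≤ 3.
We prove 3 | 3·2^r - 3 for all r ≥ 0 by induction on r.
Base step (r = 0): h(0) = 0 = 3·(0), so 3 | h(0).
Inductive step: assume the claim holds for r = j, i.e. 3 | h(j). Then
h(j+1) = 3·2^(j+1) - 3 = 2·(3·2^j - 3) + 3 = 2·h(j) + 3. The first term is divisible by 3 by the inductive hypothesis, and 3 is divisible by 3. Hence 3 | h(j+1).
By induction, the statement is established for all r ≥ 0.
Therefore the largest such d is 3.

d = 3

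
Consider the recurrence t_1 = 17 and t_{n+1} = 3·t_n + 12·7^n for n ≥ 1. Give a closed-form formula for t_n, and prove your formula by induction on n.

t_n = -4·3^(n - 1) + 3·7^n

Computing the first terms: t_1 = 17, t_2 = 135, t_3 = 993. This suggests t_n = -4·3^(n - 1) + 3·7^n.
Base step (n = 1): the formula gives 17 = 17 = t_1.
Inductive step: assume the claim holds for n = k, so t_k = -4·3^(k - 1) + 3·7^k.
Then t_{k+1} = 3·t_k + 12·7^k = 3·(-4·3^(k - 1) + 3·7^k) + 12·7^k = -4·3^k + 3·7^(k + 1) = -4·3^((k+1) - 1) + 3·7^(k+1),
which is the claimed formula at n = k+1.
By induction, the statement is established for all n ≥ 1.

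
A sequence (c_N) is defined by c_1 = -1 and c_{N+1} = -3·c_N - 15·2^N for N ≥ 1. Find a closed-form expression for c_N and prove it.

Computing the first terms: c_1 = -1, c_2 = -27, c_3 = 21. This suggests c_N = 5(-3)^(N - 1) - 3·2^N.
Base case (N = 1): the formula gives -1 = -1 = c_1.
For the inductive step, assume it holds for an arbitrary i ≥ 1, so c_i = 5(-3)^(i - 1) - 3·2^i.
Then c_{i+1} = -3·c_i - 15·2^i = -3·(5(-3)^(i - 1) - 3·2^i) - 15·2^i = 5(-3)^i - 3·2^(i + 1) = 5(-3)^((i+1) - 1) - 3·2^(i+1),
which is the claimed formula at N = i+1.
By induction, the statement is established for all N ≥ 1.

c_N = 5(-3)^(N - 1) - 3·2^N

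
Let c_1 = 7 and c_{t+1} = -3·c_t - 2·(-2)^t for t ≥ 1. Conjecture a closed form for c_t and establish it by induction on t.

Computing the first terms: c_1 = 7, c_2 = -17, c_3 = 43. This suggests c_t = (-2)^(t + 1) - (-3)^t.
Base case (t = 1): the formula gives 7 = 7 = c_1.
Inductive step: suppose the statement holds for some p ≥ 1, so c_p = (-2)^(p + 1) - (-3)^p.
Then c_{p+1} = -3·c_p - 2·(-2)^p = -3·((-2)^(p + 1) - (-3)^p) - 2·(-2)^p = (-2)^(p + 2) - (-3)^(p + 1) = (-2)^((p+1) + 1) - (-3)^(p+1),
which is the claimed formula at t = p+1.
By the principle of mathematical induction, the result holds for all t ≥ 1.

c_t = (-2)^(t + 1) - (-3)^t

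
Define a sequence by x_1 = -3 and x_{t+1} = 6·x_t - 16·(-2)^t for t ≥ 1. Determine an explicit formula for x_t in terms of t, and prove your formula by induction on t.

x_t = -(-2)^(t + 1) + 6^(t - 1)

Computing the first terms: x_1 = -3, x_2 = 14, x_3 = 20. This suggests x_t = -(-2)^(t + 1) + 6^(t - 1).
Base case (t = 1): the formula gives -3 = -3 = x_1.
For the inductive step, assume it holds for an arbitrary k ≥ 1, so x_k = -(-2)^(k + 1) + 6^(k - 1).
Then x_{k+1} = 6·x_k - 16·(-2)^k = 6·(-(-2)^(k + 1) + 6^(k - 1)) - 16·(-2)^k = -(-2)^(k + 2) + 6^k = -(-2)^((k+1) + 1) + 6^((k+1) - 1),
which is the claimed formula at t = k+1.
Hence, by induction on t, the claim holds for every t ≥ 1.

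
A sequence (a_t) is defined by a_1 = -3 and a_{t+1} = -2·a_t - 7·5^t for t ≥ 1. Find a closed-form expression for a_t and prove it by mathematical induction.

Computing the first terms: a_1 = -3, a_2 = -29, a_3 = -117. This suggests a_t = -(-2)^t - 5^t.
Base step (t = 1): the formula gives -3 = -3 = a_1.
Inductive step: suppose the statement holds for some j ≥ 1, so a_j = -(-2)^j - 5^j.
Then a_{j+1} = -2·a_j - 7·5^j = -2·(-(-2)^j - 5^j) - 7·5^j = -(-2)^(j + 1) - 5^(j + 1),
which is the claimed formula at t = j+1.
This completes the induction.

a_t = -(-2)^t - 5^t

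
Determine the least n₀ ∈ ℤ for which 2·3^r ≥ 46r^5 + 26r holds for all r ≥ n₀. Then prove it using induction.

n₀ = 16

At r = 15: 28697814 < 34931640, so the inequality fails and n₀ ≥ 16. We prove 2·3^r ≥ 46r^5 + 26r for all r ≥ 16.
Base step (r = 16): 2·3^r = 86093442 and 46r^5 + 26r = 48234912, so 86093442 ≥ 48234912.
For the inductive step, assume it holds for an arbitrary p ≥ 16, so 2·3^p ≥ 46p^5 + 26p.
Then 2·3^(p + 1) = 3·(2·3^p) ≥ 3·(46p^5 + 26p).
Also, for p ≥ 16 we have 3·(46p^5 + 26p) ≥ 46(p+1)^5 + 26(p+1), since 3·(46p^5 + 26p) − (46(p+1)^5 + 26(p+1)) = 92p^5 - 230p^4 - 460p^3 - 460p^2 - 178p - 72, which is nonnegative for all p ≥ 16.
Combining, 2·3^(p + 1) ≥ 46(p+1)^5 + 26(p+1).
Hence, by induction on r, the claim holds for every r ≥ 16.
Hence the smallest such n₀ is 16.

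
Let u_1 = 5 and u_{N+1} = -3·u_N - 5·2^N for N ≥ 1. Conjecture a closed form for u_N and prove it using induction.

u_N = 7(-3)^(N - 1) - 2^N

Computing the first terms: u_1 = 5, u_2 = -25, u_3 = 55. This suggests u_N = 7(-3)^(N - 1) - 2^N.
For the base case N = 1: the formula gives 5 = 5 = u_1.
Inductive step: assume the claim holds for N = m, so u_m = 7(-3)^(m - 1) - 2^m.
Then u_{m+1} = -3·u_m - 5·2^m = -3·(7(-3)^(m - 1) - 2^m) - 5·2^m = 7(-3)^m - 2^(m + 1) = 7(-3)^((m+1) - 1) - 2^(m+1),
which is the claimed formula at N = m+1.
By the principle of mathematical induction, the result holds for all N ≥ 1.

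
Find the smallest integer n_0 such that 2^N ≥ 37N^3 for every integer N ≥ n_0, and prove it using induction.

n_0 = 18

At N = 17: 131072 < 181781, so the inequality fails and n_0 ≥ 18. We prove 2^N ≥ 37N^3 for all N ≥ 18.
Base case (N = 18): 2^N = 262144 and 37N^3 = 215784, so 262144 ≥ 215784.
Inductive step: assume the claim holds for N = j, so 2^j ≥ 37j^3.
Then 2^(j + 1) = 2·(2^j) ≥ 2·(37j^3).
Also, for j ≥ 18 we have 2·(37j^3) ≥ 37(j+1)^3, since 2 ≥ (1 + 1/j)^3 for all j ≥ 18.
Combining, 2^(j + 1) ≥ 37(j+1)^3.
This completes the induction.
Hence the smallest such n_0 is 18.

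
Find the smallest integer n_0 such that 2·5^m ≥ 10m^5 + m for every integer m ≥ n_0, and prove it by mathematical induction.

n_0 = 8

At m = 7: 156250 < 168077, so the inequality fails and n_0 ≥ 8. We prove 2·5^m ≥ 10m^5 + m for all m ≥ 8.
Base step (m = 8): 2·5^m = 781250 and 10m^5 + m = 327688, so 781250 ≥ 327688.
For the inductive step, assume it holds for an arbitrary k ≥ 8, so 2·5^k ≥ 10k^5 + k.
Then 2·5^(k + 1) = 5·(2·5^k) ≥ 5·(10k^5 + k).
Also, for k ≥ 8 we have 5·(10k^5 + k) ≥ 10(k+1)^5 + (k+1), since 5·(10k^5 + k) − (10(k+1)^5 + (k+1)) = 40k^5 - 50k^4 - 100k^3 - 100k^2 - 46k - 11, which is nonnegative for all k ≥ 8.
Combining, 2·5^(k + 1) ≥ 10(k+1)^5 + (k+1).
Hence, by induction on m, the claim holds for every m ≥ 8.
Hence the smallest such n_0 is 8.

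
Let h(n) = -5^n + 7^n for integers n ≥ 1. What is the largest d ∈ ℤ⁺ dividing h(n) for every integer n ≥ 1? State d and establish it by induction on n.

Computing the first values: h(1) = 2 and h(2) = 24; gcd(2, 24) = 2, so d ≤ 2.
We prove 2 | -5^n + 7^n for all n ≥ 1 by induction on n.
When n = 1: h(1) = 2 = 2·(1), so 2 | h(1).
Inductive step: assume the claim holds for n = r, i.e. 2 | h(r). Then
7^{r+1} − 5^{r+1} = 7·7^r − 5·5^r = 7·(7^r − 5^r) + (2)·5^r. The first term is divisible by 2 by the inductive hypothesis, and the second term (2)·5^r is divisible by 2 since 2 | 2. Hence 2 | h(r+1).
By the principle of mathematical induction, the result holds for all n ≥ 1.
Therefore the largest such d is 2.

d = 2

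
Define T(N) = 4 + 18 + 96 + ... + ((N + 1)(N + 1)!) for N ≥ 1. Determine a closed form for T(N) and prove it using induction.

We claim T(N) = (N + 2)! - 2 for all N ≥ 1.
Base step (N = 1): T(1) = 4, and the closed form gives 4. They agree.
Inductive step: assume the claim holds for N = r, so T(r) = (r + 2)! - 2.
Then T(r+1) = T(r) + ((r + 2)(r + 2)!) = ((r + 2)! - 2) + ((r + 2)(r + 2)!).
Simplifying, T(r+1) = ((r+1) + 2)! - 2,
which is the closed form with N = r+1.
By induction, the statement is established for all N ≥ 1.

T(N) = (N + 2)! - 2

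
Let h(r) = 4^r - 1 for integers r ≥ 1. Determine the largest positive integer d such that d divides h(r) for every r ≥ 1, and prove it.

d = 3

Computing the first values: h(1) = 3 and h(2) = 15; gcd(3, 15) = 3, so d ≤ 3.
We prove 3 | 4^r - 1 for all r ≥ 1 by induction on r.
When r = 1: h(1) = 3 = 3·(1), so 3 | h(1).
For the inductive step, assume it holds for an arbitrary j ≥ 1, i.e. 3 | h(j). Then
4^{j+1} − 1^{j+1} = 4·4^j − 1·1^j = 4·(4^j − 1^j) + (3)·1^j. The first term is divisible by 3 by the inductive hypothesis, and the second term (3)·1^j is divisible by 3 since 3 | 3. Hence 3 | h(j+1).
By induction, the statement is established for all r ≥ 1.
Therefore the largest such d is 3.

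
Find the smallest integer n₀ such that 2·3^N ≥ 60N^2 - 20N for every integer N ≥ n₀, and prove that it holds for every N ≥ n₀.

n₀ = 7

At N = 6: 1458 < 2040, so the inequality fails and n₀ ≥ 7. We prove 2·3^N ≥ 60N^2 - 20N for all N ≥ 7.
For the base case N = 7: 2·3^N = 4374 and 60N^2 - 20N = 2800, so 4374 ≥ 2800.
For the inductive step, assume it holds for an arbitrary p ≥ 7, so 2·3^p ≥ 60p^2 - 20p.
Then 2·3^(p + 1) = 3·(2·3^p) ≥ 3·(60p^2 - 20p).
Also, for p ≥ 7 we have 3·(60p^2 - 20p) ≥ 60(p+1)^2 - 20(p+1), since 3·(60p^2 - 20p) − (60(p+1)^2 - 20(p+1)) = 120p^2 - 160p - 40, which is nonnegative for all p ≥ 7.
Combining, 2·3^(p + 1) ≥ 60(p+1)^2 - 20(p+1).
Hence, by induction on N, the claim holds for every N ≥ 7.
Hence the smallest such n₀ is 7.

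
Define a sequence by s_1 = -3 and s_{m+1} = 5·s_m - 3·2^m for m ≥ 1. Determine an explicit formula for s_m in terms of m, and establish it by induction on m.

s_m = 2^m - 5^m

Computing the first terms: s_1 = -3, s_2 = -21, s_3 = -117. This suggests s_m = 2^m - 5^m.
Base case (m = 1): the formula gives -3 = -3 = s_1.
For the inductive step, assume it holds for an arbitrary r ≥ 1, so s_r = 2^r - 5^r.
Then s_{r+1} = 5·s_r - 3·2^r = 5·(2^r - 5^r) - 3·2^r = 2^(r + 1) - 5^(r + 1),
which is the claimed formula at m = r+1.
By induction, the statement is established for all m ≥ 1.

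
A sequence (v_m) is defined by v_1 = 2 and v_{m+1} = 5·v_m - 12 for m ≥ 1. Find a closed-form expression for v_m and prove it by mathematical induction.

v_m = -5^(m - 1) + 3

Computing the first terms: v_1 = 2, v_2 = -2, v_3 = -22. This suggests v_m = -5^(m - 1) + 3.
For the base case m = 1: the formula gives 2 = 2 = v_1.
Inductive step: assume the claim holds for m = j, so v_j = -5^(j - 1) + 3.
Then v_{j+1} = 5·v_j - 12 = 5·(-5^(j - 1) + 3) - 12 = -5^j + 3 = -5^((j+1) - 1) + 3,
which is the claimed formula at m = j+1.
Hence, by induction on m, the claim holds for every m ≥ 1.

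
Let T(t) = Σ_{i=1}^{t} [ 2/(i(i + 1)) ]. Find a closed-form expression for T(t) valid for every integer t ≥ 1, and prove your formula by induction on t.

T(t) = 2t/(t + 1)

We claim T(t) = 2t/(t + 1) for all t ≥ 1.
Base step (t = 1): T(1) = 1, and the closed form gives 1. They agree.
Inductive step: suppose the statement holds for some i ≥ 1, so T(i) = 2i/(i + 1).
Then T(i+1) = T(i) + (2/((i + 1)(i + 2))) = (2i/(i + 1)) + (2/((i + 1)(i + 2))).
Simplifying, T(i+1) = 2(i + 1)/(i + 2) = 2(i+1)/((i+1) + 1),
which is the closed form with t = i+1.
Hence, by induction on t, the claim holds for every t ≥ 1.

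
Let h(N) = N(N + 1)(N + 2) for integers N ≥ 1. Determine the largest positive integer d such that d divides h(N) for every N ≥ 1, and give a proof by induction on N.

d = 6

Computing the first values: h(1) = 6 and h(2) = 24; gcd(6, 24) = 6, so d ≤ 6.
We prove 6 | N(N + 1)(N + 2) for all N ≥ 1 by induction on N.
Base step (N = 1): h(1) = 6 = 6·(1), so 6 | h(1).
Suppose the result is true for N = p, i.e. 6 | h(p). Then
h(p+1) − h(p) = (p+1)·(p+2)·(p+3) − p·(p+1)·(p+2) = (p+1)·(p+2)·[(p+3) − p] = 3·(p+1)·(p+2). The product of 2 consecutive integers is divisible by (2)! = 2, so h(p+1) − h(p) is divisible by 3·2 = 6. By the inductive hypothesis 6 | h(p), hence 6 | h(p+1).
By the principle of mathematical induction, the result holds for all N ≥ 1.
Therefore the largest such d is 6.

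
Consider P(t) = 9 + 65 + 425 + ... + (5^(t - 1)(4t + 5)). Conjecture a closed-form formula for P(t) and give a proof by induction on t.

We claim P(t) = 5^t(t + 1) - 1 for all t ≥ 1.
Base case (t = 1): P(1) = 9, and the closed form gives 9. They agree.
For the inductive step, assume it holds for an arbitrary p ≥ 1, so P(p) = 5^p(p + 1) - 1.
Then P(p+1) = P(p) + (5^p(4p + 9)) = (5^p(p + 1) - 1) + (5^p(4p + 9)).
Simplifying, P(p+1) = 5·5^p·p + 10·5^p - 1 = 5^(p+1)((p+1) + 1) - 1,
which is the closed form with t = p+1.
Hence, by induction on t, the claim holds for every t ≥ 1.

P(t) = 5^t(t + 1) - 1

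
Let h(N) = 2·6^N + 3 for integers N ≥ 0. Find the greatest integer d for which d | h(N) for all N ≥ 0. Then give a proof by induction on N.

Computing the first values: h(0) = 5 and h(1) = 15; gcd(5, 15) = 5, so d ≤ 5.
We prove 5 | 2·6^N + 3 for all N ≥ 0 by induction on N.
For the base case N = 0: h(0) = 5 = 5·(1), so 5 | h(0).
Suppose the result is true for N = j, i.e. 5 | h(j). Then
h(j+1) = 2·6^(j+1) + 3 = 6·(2·6^j + 3) - 15 = 6·h(j) - 15. The first term is divisible by 5 by the inductive hypothesis, and -15 is divisible by 5. Hence 5 | h(j+1).
This completes the induction.
Therefore the largest such d is 5.

d = 5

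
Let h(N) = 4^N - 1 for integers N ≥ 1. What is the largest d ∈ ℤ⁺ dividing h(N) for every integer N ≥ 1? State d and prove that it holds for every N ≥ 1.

d = 3

Computing the first values: h(1) = 3 and h(2) = 15; gcd(3, 15) = 3, so d ≤ 3.
We prove 3 | 4^N - 1 for all N ≥ 1 by induction on N.
Base case (N = 1): h(1) = 3 = 3·(1), so 3 | h(1).
For the inductive step, assume it holds for an arbitrary r ≥ 1, i.e. 3 | h(r). Then
4^{r+1} − 1^{r+1} = 4·4^r − 1·1^r = 4·(4^r − 1^r) + (3)·1^r. The first term is divisible by 3 by the inductive hypothesis, and the second term (3)·1^r is divisible by 3 since 3 | 3. Hence 3 | h(r+1).
Hence, by induction on N, the claim holds for every N ≥ 1.
Therefore the largest such d is 3.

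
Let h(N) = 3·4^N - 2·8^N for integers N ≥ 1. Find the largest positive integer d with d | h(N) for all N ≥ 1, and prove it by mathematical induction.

d = 4

Computing the first values: h(1) = -4 and h(2) = -80; gcd(-4, -80) = 4, so d ≤ 4.
We prove 4 | 3·4^N - 2·8^N for all N ≥ 1 by induction on N.
When N = 1: h(1) = -4 = 4·(-1), so 4 | h(1).
Suppose the result is true for N = i, i.e. 4 | h(i). Then
h(i+1) − 8·h(i) = (3·4^(i+1) - 2·8^(i+1)) − 8·(3·4^i - 2·8^i) = (3)·4^i·(4 − 8) = (-12)·4^i. Since 4 | h(i) by the inductive hypothesis, 4 | 8·h(i); and 4 | -12 since -12 = 4·-3. Therefore 4 | h(i+1).
Hence, by induction on N, the claim holds for every N ≥ 1.
Therefore the largest such d is 4.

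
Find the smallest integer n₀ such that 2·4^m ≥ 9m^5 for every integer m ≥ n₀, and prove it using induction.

At m = 9: 524288 < 531441, so the inequality fails and n₀ ≥ 10. We prove 2·4^m ≥ 9m^5 for all m ≥ 10.
Base case (m = 10): 2·4^m = 2097152 and 9m^5 = 900000, so 2097152 ≥ 900000.
Inductive step: assume the claim holds for m = i, so 2·4^i ≥ 9i^5.
Then 2·4^(i + 1) = 4·(2·4^i) ≥ 4·(9i^5).
Also, for i ≥ 10 we have 4·(9i^5) ≥ 9(i+1)^5, since 4 ≥ (1 + 1/i)^5 for all i ≥ 10.
Combining, 2·4^(i + 1) ≥ 9(i+1)^5.
Hence, by induction on m, the claim holds for every m ≥ 10.
Hence the smallest such n₀ is 10.

n₀ = 10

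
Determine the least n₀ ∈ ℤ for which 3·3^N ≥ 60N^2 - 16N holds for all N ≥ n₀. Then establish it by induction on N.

At N = 5: 729 < 1420, so the inequality fails and n₀ ≥ 6. We prove 3·3^N ≥ 60N^2 - 16N for all N ≥ 6.
Base step (N = 6): 3·3^N = 2187 and 60N^2 - 16N = 2064, so 2187 ≥ 2064.
For the inductive step, assume it holds for an arbitrary r ≥ 6, so 3·3^r ≥ 60r^2 - 16r.
Then 3·3^(r + 1) = 3·(3·3^r) ≥ 3·(60r^2 - 16r).
Also, for r ≥ 6 we have 3·(60r^2 - 16r) ≥ 60(r+1)^2 - 16(r+1), since 3·(60r^2 - 16r) − (60(r+1)^2 - 16(r+1)) = 120r^2 - 152r - 44, which is nonnegative for all r ≥ 6.
Combining, 3·3^(r + 1) ≥ 60(r+1)^2 - 16(r+1).
By the principle of mathematical induction, the result holds for all N ≥ 6.
Hence the smallest such n₀ is 6.

n₀ = 6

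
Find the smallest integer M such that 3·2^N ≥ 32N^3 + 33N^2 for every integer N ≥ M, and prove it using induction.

At N = 15: 98304 < 115425, so the inequality fails and M ≥ 16. We prove 3·2^N ≥ 32N^3 + 33N^2 for all N ≥ 16.
When N = 16: 3·2^N = 196608 and 32N^3 + 33N^2 = 139520, so 196608 ≥ 139520.
Inductive step: assume the claim holds for N = i, so 3·2^i ≥ 32i^3 + 33i^2.
Then 3·2^(i + 1) = 2·(3·2^i) ≥ 2·(32i^3 + 33i^2).
Also, for i ≥ 16 we have 2·(32i^3 + 33i^2) ≥ 32(i+1)^3 + 33(i+1)^2, since 2·(32i^3 + 33i^2) − (32(i+1)^3 + 33(i+1)^2) = 32i^3 - 63i^2 - 162i - 65, which is nonnegative for all i ≥ 16.
Combining, 3·2^(i + 1) ≥ 32(i+1)^3 + 33(i+1)^2.
This completes the induction.
Hence the smallest such M is 16.

M = 16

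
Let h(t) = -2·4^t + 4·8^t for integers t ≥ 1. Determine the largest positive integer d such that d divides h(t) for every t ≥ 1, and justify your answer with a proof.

d = 8

Computing the first values: h(1) = 24 and h(2) = 224; gcd(24, 224) = 8, so d ≤ 8.
We prove 8 | -2·4^t + 4·8^t for all t ≥ 1 by induction on t.
Base step (t = 1): h(1) = 24 = 8·(3), so 8 | h(1).
Suppose the result is true for t = r, i.e. 8 | h(r). Then
h(r+1) − 8·h(r) = (-2·4^(r+1) + 4·8^(r+1)) − 8·(-2·4^r + 4·8^r) = (-2)·4^r·(4 − 8) = (8)·4^r. Since 8 | h(r) by the inductive hypothesis, 8 | 8·h(r); and 8 | 8 since 8 = 8·1. Therefore 8 | h(r+1).
This completes the induction.
Therefore the largest such d is 8.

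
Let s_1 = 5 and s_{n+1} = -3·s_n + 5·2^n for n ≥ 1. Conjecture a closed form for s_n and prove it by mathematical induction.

Computing the first terms: s_1 = 5, s_2 = -5, s_3 = 35. This suggests s_n = -(-3)^n + 2^n.
For the base case n = 1: the formula gives 5 = 5 = s_1.
Suppose the result is true for n = r, so s_r = -(-3)^r + 2^r.
Then s_{r+1} = -3·s_r + 5·2^r = -3·(-(-3)^r + 2^r) + 5·2^r = -(-3)^(r + 1) + 2^(r + 1),
which is the claimed formula at n = r+1.
This completes the induction.

s_n = -(-3)^n + 2^n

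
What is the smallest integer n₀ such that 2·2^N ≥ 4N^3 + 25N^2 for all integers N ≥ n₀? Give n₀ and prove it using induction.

At N = 12: 8192 < 10512, so the inequality fails and n₀ ≥ 13. We prove 2·2^N ≥ 4N^3 + 25N^2 for all N ≥ 13.
When N = 13: 2·2^N = 16384 and 4N^3 + 25N^2 = 13013, so 16384 ≥ 13013.
Suppose the result is true for N = r, so 2·2^r ≥ 4r^3 + 25r^2.
Then 2·2^(r + 1) = 2·(2·2^r) ≥ 2·(4r^3 + 25r^2).
Also, for r ≥ 13 we have 2·(4r^3 + 25r^2) ≥ 4(r+1)^3 + 25(r+1)^2, since 2·(4r^3 + 25r^2) − (4(r+1)^3 + 25(r+1)^2) = 4r^3 + 13r^2 - 62r - 29, which is nonnegative for all r ≥ 13.
Combining, 2·2^(r + 1) ≥ 4(r+1)^3 + 25(r+1)^2.
This completes the induction.
Hence the smallest such n₀ is 13.

n₀ = 13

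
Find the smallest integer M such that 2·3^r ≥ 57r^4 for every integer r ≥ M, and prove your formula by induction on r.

M = 13

At r = 12: 1062882 < 1181952, so the inequality fails and M ≥ 13. We prove 2·3^r ≥ 57r^4 for all r ≥ 13.
Base case (r = 13): 2·3^r = 3188646 and 57r^4 = 1627977, so 3188646 ≥ 1627977.
Inductive step: assume the claim holds for r = m, so 2·3^m ≥ 57m^4.
Then 2·3^(m + 1) = 3·(2·3^m) ≥ 3·(57m^4).
Also, for m ≥ 13 we have 3·(57m^4) ≥ 57(m+1)^4, since 3 ≥ (1 + 1/m)^4 for all m ≥ 13.
Combining, 2·3^(m + 1) ≥ 57(m+1)^4.
By induction, the statement is established for all r ≥ 13.
Hence the smallest such M is 13.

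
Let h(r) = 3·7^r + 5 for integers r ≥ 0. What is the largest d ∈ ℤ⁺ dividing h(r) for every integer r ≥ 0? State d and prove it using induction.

d = 2

Computing the first values: h(0) = 8 and h(1) = 26; gcd(8, 26) = 2, so d ≤ 2.
We prove 2 | 3·7^r + 5 for all r ≥ 0 by induction on r.
When r = 0: h(0) = 8 = 2·(4), so 2 | h(0).
For the inductive step, assume it holds for an arbitrary j ≥ 0, i.e. 2 | h(j). Then
h(j+1) = 3·7^(j+1) + 5 = 7·(3·7^j + 5) - 30 = 7·h(j) - 30. The first term is divisible by 2 by the inductive hypothesis, and -30 is divisible by 2. Hence 2 | h(j+1).
By induction, the statement is established for all r ≥ 0.
Therefore the largest such d is 2.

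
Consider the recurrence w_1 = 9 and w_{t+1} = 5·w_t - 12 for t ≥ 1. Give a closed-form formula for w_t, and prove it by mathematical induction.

w_t = 6·5^(t - 1) + 3

Computing the first terms: w_1 = 9, w_2 = 33, w_3 = 153. This suggests w_t = 6·5^(t - 1) + 3.
When t = 1: the formula gives 9 = 9 = w_1.
For the inductive step, assume it holds for an arbitrary p ≥ 1, so w_p = 6·5^(p - 1) + 3.
Then w_{p+1} = 5·w_p - 12 = 5·(6·5^(p - 1) + 3) - 12 = 6·5^p + 3 = 6·5^((p+1) - 1) + 3,
which is the claimed formula at t = p+1.
This completes the induction.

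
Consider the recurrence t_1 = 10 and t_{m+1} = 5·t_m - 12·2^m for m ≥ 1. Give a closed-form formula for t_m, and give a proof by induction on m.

Computing the first terms: t_1 = 10, t_2 = 26, t_3 = 82. This suggests t_m = 2^(m + 2) + 2·5^(m - 1).
For the base case m = 1: the formula gives 10 = 10 = t_1.
Inductive step: suppose the statement holds for some p ≥ 1, so t_p = 2^(p + 2) + 2·5^(p - 1).
Then t_{p+1} = 5·t_p - 12·2^p = 5·(2^(p + 2) + 2·5^(p - 1)) - 12·2^p = 2^(p + 3) + 2·5^p = 2^((p+1) + 2) + 2·5^((p+1) - 1),
which is the claimed formula at m = p+1.
Hence, by induction on m, the claim holds for every m ≥ 1.

t_m = 2^(m + 2) + 2·5^(m - 1)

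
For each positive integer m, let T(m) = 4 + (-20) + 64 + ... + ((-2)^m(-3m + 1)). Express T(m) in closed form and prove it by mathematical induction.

We claim T(m) = (-2)^(m + 1)m for all m ≥ 1.
Base case (m = 1): T(1) = 4, and the closed form gives 4. They agree.
For the inductive step, assume it holds for an arbitrary r ≥ 1, so T(r) = (-2)^(r + 1)r.
Then T(r+1) = T(r) + (2(-2)^r(3r + 2)) = ((-2)^(r + 1)r) + (2(-2)^r(3r + 2)).
Simplifying, T(r+1) = (-2)^(r + 2)(r + 1) = (-2)^((r+1) + 1)(r+1),
which is the closed form with m = r+1.
By induction, the statement is established for all m ≥ 1.

T(m) = (-2)^(m + 1)m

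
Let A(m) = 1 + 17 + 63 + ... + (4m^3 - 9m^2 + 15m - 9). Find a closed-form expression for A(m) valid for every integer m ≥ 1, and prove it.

We claim A(m) = m(m^3 - m^2 + 4m - 3) for all m ≥ 1.
Base case (m = 1): A(1) = 1, and the closed form gives 1. They agree.
Inductive step: assume the claim holds for m = i, so A(i) = i(i^3 - i^2 + 4i - 3).
Then A(i+1) = A(i) + (4i^3 + 3i^2 + 9i + 1) = (i(i^3 - i^2 + 4i - 3)) + (4i^3 + 3i^2 + 9i + 1).
Simplifying, A(i+1) = (i + 1)(i^3 + 2i^2 + 5i + 1) = (i+1)((i+1)^3 - (i+1)^2 + 4(i+1) - 3),
which is the closed form with m = i+1.
By the principle of mathematical induction, the result holds for all m ≥ 1.

A(m) = m(m^3 - m^2 + 4m - 3)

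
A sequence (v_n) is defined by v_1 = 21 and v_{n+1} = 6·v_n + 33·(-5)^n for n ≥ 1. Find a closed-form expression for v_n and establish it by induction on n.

v_n = -3(-5)^n + 6^n

Computing the first terms: v_1 = 21, v_2 = -39, v_3 = 591. This suggests v_n = -3(-5)^n + 6^n.
When n = 1: the formula gives 21 = 21 = v_1.
Inductive step: assume the claim holds for n = i, so v_i = -3(-5)^i + 6^i.
Then v_{i+1} = 6·v_i + 33·(-5)^i = 6·(-3(-5)^i + 6^i) + 33·(-5)^i = -3(-5)^(i + 1) + 6^(i + 1),
which is the claimed formula at n = i+1.
By the principle of mathematical induction, the result holds for all n ≥ 1.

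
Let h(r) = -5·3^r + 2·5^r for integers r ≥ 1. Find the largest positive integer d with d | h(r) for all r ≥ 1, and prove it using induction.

d = 5

Computing the first values: h(1) = -5 and h(2) = 5; gcd(-5, 5) = 5, so d ≤ 5.
We prove 5 | -5·3^r + 2·5^r for all r ≥ 1 by induction on r.
Base case (r = 1): h(1) = -5 = 5·(-1), so 5 | h(1).
Inductive step: suppose the statement holds for some i ≥ 1, i.e. 5 | h(i). Then
h(i+1) − 5·h(i) = (-5·3^(i+1) + 2·5^(i+1)) − 5·(-5·3^i + 2·5^i) = (-5)·3^i·(3 − 5) = (10)·3^i. Since 5 | h(i) by the inductive hypothesis, 5 | 5·h(i); and 5 | 10 since 10 = 5·2. Therefore 5 | h(i+1).
By the principle of mathematical induction, the result holds for all r ≥ 1.
Therefore the largest such d is 5.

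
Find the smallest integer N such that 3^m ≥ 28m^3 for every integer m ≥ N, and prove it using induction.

N = 10

At m = 9: 19683 < 20412, so the inequality fails and N ≥ 10. We prove 3^m ≥ 28m^3 for all m ≥ 10.
Base case (m = 10): 3^m = 59049 and 28m^3 = 28000, so 59049 ≥ 28000.
For the inductive step, assume it holds for an arbitrary p ≥ 10, so 3^p ≥ 28p^3.
Then 3^(p + 1) = 3·(3^p) ≥ 3·(28p^3).
Also, for p ≥ 10 we have 3·(28p^3) ≥ 28(p+1)^3, since 3 ≥ (1 + 1/p)^3 for all p ≥ 10.
Combining, 3^(p + 1) ≥ 28(p+1)^3.
Hence, by induction on m, the claim holds for every m ≥ 10.
Hence the smallest such N is 10.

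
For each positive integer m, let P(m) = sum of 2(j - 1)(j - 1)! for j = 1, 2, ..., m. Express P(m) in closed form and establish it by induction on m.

P(m) = 2m! - 2

We claim P(m) = 2m! - 2 for all m ≥ 1.
When m = 1: P(1) = 0, and the closed form gives 0. They agree.
Inductive step: assume the claim holds for m = j, so P(j) = 2j! - 2.
Then P(j+1) = P(j) + (2j·j!) = (2j! - 2) + (2j·j!).
Simplifying, P(j+1) = 2(j+1)! - 2,
which is the closed form with m = j+1.
By the principle of mathematical induction, the result holds for all m ≥ 1.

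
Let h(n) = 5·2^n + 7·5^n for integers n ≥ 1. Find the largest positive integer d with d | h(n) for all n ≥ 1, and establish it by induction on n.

Computing the first values: h(1) = 45 and h(2) = 195; gcd(45, 195) = 15, so d ≤ 15.
We prove 15 | 5·2^n + 7·5^n for all n ≥ 1 by induction on n.
Base step (n = 1): h(1) = 45 = 15·(3), so 15 | h(1).
For the inductive step, assume it holds for an arbitrary m ≥ 1, i.e. 15 | h(m). Then
h(m+1) − 5·h(m) = (5·2^(m+1) + 7·5^(m+1)) − 5·(5·2^m + 7·5^m) = (5)·2^m·(2 − 5) = (-15)·2^m. Since 15 | h(m) by the inductive hypothesis, 15 | 5·h(m); and 15 | -15 since -15 = 15·-1. Therefore 15 | h(m+1).
By the principle of mathematical induction, the result holds for all n ≥ 1.
Therefore the largest such d is 15.

d = 15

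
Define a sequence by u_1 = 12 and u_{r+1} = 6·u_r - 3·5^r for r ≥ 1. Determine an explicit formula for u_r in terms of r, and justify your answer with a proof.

u_r = 3·5^r - 3·6^(r - 1)

Computing the first terms: u_1 = 12, u_2 = 57, u_3 = 267. This suggests u_r = 3·5^r - 3·6^(r - 1).
For the base case r = 1: the formula gives 12 = 12 = u_1.
Inductive step: assume the claim holds for r = p, so u_p = 3·5^p - 3·6^(p - 1).
Then u_{p+1} = 6·u_p - 3·5^p = 6·(3·5^p - 3·6^(p - 1)) - 3·5^p = 3·5^(p + 1) - 3·6^p = 3·5^(p+1) - 3·6^((p+1) - 1),
which is the claimed formula at r = p+1.
This completes the induction.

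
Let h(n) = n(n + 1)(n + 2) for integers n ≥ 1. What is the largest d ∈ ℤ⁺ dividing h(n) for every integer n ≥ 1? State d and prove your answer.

Computing the first values: h(1) = 6 and h(2) = 24; gcd(6, 24) = 6, so d ≤ 6.
We prove 6 | n(n + 1)(n + 2) for all n ≥ 1 by induction on n.
Base step (n = 1): h(1) = 6 = 6·(1), so 6 | h(1).
Suppose the result is true for n = k, i.e. 6 | h(k). Then
h(k+1) − h(k) = (k+1)·(k+2)·(k+3) − k·(k+1)·(k+2) = (k+1)·(k+2)·[(k+3) − k] = 3·(k+1)·(k+2). The product of 2 consecutive integers is divisible by (2)! = 2, so h(k+1) − h(k) is divisible by 3·2 = 6. By the inductive hypothesis 6 | h(k), hence 6 | h(k+1).
Hence, by induction on n, the claim holds for every n ≥ 1.
Therefore the largest such d is 6.

d = 6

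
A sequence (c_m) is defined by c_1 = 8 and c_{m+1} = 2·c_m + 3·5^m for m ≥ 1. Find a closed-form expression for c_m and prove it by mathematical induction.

c_m = 3·2^(m - 1) + 5^m

Computing the first terms: c_1 = 8, c_2 = 31, c_3 = 137. This suggests c_m = 3·2^(m - 1) + 5^m.
For the base case m = 1: the formula gives 8 = 8 = c_1.
Suppose the result is true for m = j, so c_j = 3·2^(j - 1) + 5^j.
Then c_{j+1} = 2·c_j + 3·5^j = 2·(3·2^(j - 1) + 5^j) + 3·5^j = 3·2^j + 5^(j + 1) = 3·2^((j+1) - 1) + 5^(j+1),
which is the claimed formula at m = j+1.
This completes the induction.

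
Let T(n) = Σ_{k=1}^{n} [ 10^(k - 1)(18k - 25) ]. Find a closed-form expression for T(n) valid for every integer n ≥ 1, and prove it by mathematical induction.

T(n) = 10^n(2n - 3) + 3

We claim T(n) = 10^n(2n - 3) + 3 for all n ≥ 1.
Base case (n = 1): T(1) = -7, and the closed form gives -7. They agree.
Suppose the result is true for n = k, so T(k) = 10^k(2k - 3) + 3.
Then T(k+1) = T(k) + (10^k(18k - 7)) = (10^k(2k - 3) + 3) + (10^k(18k - 7)).
Simplifying, T(k+1) = 20·10^k·k - 10·10^k + 3 = 10^(k+1)(2(k+1) - 3) + 3,
which is the closed form with n = k+1.
Hence, by induction on n, the claim holds for every n ≥ 1.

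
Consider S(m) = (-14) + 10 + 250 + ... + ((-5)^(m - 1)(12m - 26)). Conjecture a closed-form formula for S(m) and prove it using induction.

S(m) = 2(-5)^m(-m + 2) - 4

We claim S(m) = 2(-5)^m(-m + 2) - 4 for all m ≥ 1.
Base step (m = 1): S(1) = -14, and the closed form gives -14. They agree.
Suppose the result is true for m = j, so S(j) = 2(-5)^j(-j + 2) - 4.
Then S(j+1) = S(j) + ((-5)^j(12j - 14)) = (2(-5)^j(-j + 2) - 4) + ((-5)^j(12j - 14)).
Simplifying, S(j+1) = 10(-5)^j·j - 10(-5)^j - 4 = 2(-5)^(j+1)(-(j+1) + 2) - 4,
which is the closed form with m = j+1.
By induction, the statement is established for all m ≥ 1.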